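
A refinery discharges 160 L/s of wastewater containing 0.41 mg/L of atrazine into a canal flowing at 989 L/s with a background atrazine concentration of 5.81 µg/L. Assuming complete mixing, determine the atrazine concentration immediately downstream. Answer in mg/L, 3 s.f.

0.0621 mg/L

160 L/s = 0.16 m³/s.
989 L/s = 0.989 m³/s.
5.81 µg/L = 0.00581 mg/L.
Flow-weighted mixing gives C = (0.16·0.41 + 0.989·0.00581) / (0.16 + 0.989) = 0.07135/1.149 = 0.06209 mg/L.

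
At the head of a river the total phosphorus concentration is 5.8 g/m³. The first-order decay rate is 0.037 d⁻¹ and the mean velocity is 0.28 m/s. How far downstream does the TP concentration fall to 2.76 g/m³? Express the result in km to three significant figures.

From C = C₀·e^(−kt), t = ln(C₀/C)/k = ln(5.8/2.76)/0.037 = 0.7426/0.037 = 20.07 d.
Distance = v·t = 0.28 m/s × 1.734e+06 s = 4.856e+05 m = 485.6 km.

486 km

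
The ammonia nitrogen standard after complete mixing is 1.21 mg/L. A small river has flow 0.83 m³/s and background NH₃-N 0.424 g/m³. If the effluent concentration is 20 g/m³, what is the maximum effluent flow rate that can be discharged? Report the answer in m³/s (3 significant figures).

0.0347 m³/s

Mass balance at complete mixing: C_std·(Q_w + Q_r) = Q_w·C_e + Q_r·C_b.
Rearranging, Q_w = Q_r·(C_std − C_b)/(C_e − C_std) = 0.83·(1.21 − 0.424) / (20 − 1.21) = 0.03472 m³/s.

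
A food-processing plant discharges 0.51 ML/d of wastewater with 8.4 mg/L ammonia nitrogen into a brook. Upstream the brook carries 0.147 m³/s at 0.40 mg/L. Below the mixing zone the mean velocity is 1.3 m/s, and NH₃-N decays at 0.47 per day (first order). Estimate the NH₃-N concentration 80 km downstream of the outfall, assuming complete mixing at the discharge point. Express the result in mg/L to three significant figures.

0.507 mg/L

0.51 ML/d = 0.005903 m³/s.
After complete mixing, C₀ = (0.005903·8.4 + 0.147·0.4) / 0.1529 = 0.7088 mg/L.
Travel time t = 8e+04 m / 1.3 m/s = 6.154e+04 s = 0.7123 d.
C = 0.7088·exp(−0.47·0.7123) = 0.7088·0.7155 = 0.5072 mg/L.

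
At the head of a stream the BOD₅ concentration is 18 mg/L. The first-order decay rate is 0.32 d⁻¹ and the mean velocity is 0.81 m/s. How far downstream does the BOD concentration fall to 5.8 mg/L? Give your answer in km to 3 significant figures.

From C = C₀·e^(−kt), t = ln(C₀/C)/k = ln(18/5.8)/0.32 = 1.133/0.32 = 3.539 d.
Distance = v·t = 0.81 m/s × 3.058e+05 s = 2.477e+05 m = 247.7 km.

248 km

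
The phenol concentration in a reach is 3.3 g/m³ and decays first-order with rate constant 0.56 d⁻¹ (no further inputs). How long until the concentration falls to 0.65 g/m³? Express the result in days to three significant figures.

t = ln(C₀/C)/k = ln(3.3/0.65)/0.56 = 1.625/0.56 = 2.901 d.

2.90 d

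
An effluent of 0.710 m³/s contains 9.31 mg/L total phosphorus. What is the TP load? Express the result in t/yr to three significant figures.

Mass flux = Q·C = 0.71 m³/s × 9.31 g/m³ = 6.61 g/s.
= 6.61 g/s × 31.56 = 208.6 t/yr.

209 t/yr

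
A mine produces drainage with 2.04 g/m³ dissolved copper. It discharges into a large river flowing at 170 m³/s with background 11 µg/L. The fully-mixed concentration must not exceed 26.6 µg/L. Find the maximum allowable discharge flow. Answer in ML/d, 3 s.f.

11 µg/L = 0.011 mg/L.
26.6 µg/L = 0.0266 mg/L.
Mass balance at complete mixing: C_std·(Q_w + Q_r) = Q_w·C_e + Q_r·C_b.
Rearranging, Q_w = Q_r·(C_std − C_b)/(C_e − C_std) = 170·(0.0266 − 0.011) / (2.04 − 0.0266) = 1.317 m³/s.
= 113.8 ML/d.

114 ML/d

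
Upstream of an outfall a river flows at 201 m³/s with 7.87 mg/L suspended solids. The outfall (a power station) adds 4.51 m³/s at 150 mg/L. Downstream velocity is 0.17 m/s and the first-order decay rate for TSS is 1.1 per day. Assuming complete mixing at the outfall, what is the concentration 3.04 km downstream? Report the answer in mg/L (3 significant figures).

After complete mixing, C₀ = (4.51·150 + 201·7.87) / 205.5 = 10.99 mg/L.
Travel time t = 3040 m / 0.17 m/s = 1.788e+04 s = 0.207 d.
C = 10.99·exp(−1.1·0.207) = 10.99·0.7964 = 8.752 mg/L.

8.75 mg/L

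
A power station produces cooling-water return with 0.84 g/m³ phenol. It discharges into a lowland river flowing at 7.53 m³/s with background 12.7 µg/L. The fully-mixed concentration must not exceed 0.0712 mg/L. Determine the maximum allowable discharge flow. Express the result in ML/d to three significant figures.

12.7 µg/L = 0.0127 mg/L.
Mass balance at complete mixing: C_std·(Q_w + Q_r) = Q_w·C_e + Q_r·C_b.
Rearranging, Q_w = Q_r·(C_std − C_b)/(C_e − C_std) = 7.53·(0.0712 − 0.0127) / (0.84 − 0.0712) = 0.573 m³/s.
= 49.51 ML/d.

49.5 ML/d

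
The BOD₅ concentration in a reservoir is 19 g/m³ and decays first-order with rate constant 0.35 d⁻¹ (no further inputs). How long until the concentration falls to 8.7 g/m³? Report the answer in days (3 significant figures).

t = ln(C₀/C)/k = ln(19/8.7)/0.35 = 0.7811/0.35 = 2.232 d.

2.23 d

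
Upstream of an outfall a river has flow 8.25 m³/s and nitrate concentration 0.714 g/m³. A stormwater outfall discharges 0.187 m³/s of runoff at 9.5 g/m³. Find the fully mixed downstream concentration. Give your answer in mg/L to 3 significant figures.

0.909 mg/L

Conservation of mass across the mixing zone: C = (0.187·9.5 + 8.25·0.714) / (0.187 + 8.25) = 7.667/8.437 = 0.9087 mg/L.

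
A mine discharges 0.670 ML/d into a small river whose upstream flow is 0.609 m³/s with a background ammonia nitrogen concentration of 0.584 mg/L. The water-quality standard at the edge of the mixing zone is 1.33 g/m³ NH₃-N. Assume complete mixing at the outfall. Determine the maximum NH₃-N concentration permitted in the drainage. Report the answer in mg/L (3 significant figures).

59.9 mg/L

0.670 ML/d = 0.007755 m³/s.
Mass balance: 1.33·0.6168 = 0.007755·Cₑ + 0.609·0.584.
Cₑ = (0.8203 − 0.3557) / 0.007755 = 59.92 mg/L.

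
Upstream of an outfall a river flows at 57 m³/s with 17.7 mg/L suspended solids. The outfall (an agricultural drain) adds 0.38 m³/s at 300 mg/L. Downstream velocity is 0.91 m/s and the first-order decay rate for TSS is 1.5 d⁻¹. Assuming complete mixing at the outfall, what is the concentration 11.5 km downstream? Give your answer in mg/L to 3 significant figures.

After complete mixing, C₀ = (0.38·300 + 57·17.7) / 57.38 = 19.57 mg/L.
Travel time t = 1.15e+04 m / 0.91 m/s = 1.264e+04 s = 0.1463 d.
C = 19.57·exp(−1.5·0.1463) = 19.57·0.803 = 15.71 mg/L.

15.7 mg/L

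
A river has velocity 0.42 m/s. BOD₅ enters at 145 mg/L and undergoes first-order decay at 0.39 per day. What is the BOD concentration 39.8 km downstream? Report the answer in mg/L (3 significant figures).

Travel time t = 39.8 km / 0.42 m/s = 3.98e+04/0.42 = 9.476e+04 s = 1.097 d.
First-order decay: C = 145·exp(−0.39·1.097) = 145·0.652 = 94.54 mg/L.

94.5 mg/L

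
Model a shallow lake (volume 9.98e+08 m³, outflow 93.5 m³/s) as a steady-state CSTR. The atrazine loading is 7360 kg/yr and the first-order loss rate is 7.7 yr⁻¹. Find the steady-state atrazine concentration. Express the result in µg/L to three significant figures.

0.692 µg/L

Outflow Q = 93.5 m³/s × 3.156e+07 s/yr = 2.951e+09 m³/yr.
Steady-state CSTR mass balance: W = Q·C + k·V·C, so C = W/(Q + kV).
Q + kV = 2.951e+09 + 7.7·9.98e+08 = 1.064e+10 m³/yr.
C = 7360/1.064e+10 = 6.92e-07 kg/m³ = 0.000692 mg/L = 0.692 µg/L.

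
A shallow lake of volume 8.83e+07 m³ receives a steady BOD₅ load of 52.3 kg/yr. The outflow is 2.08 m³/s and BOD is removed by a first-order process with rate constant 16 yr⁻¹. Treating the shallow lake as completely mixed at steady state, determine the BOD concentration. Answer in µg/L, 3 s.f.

Outflow Q = 2.08 m³/s × 3.156e+07 s/yr = 6.564e+07 m³/yr.
Steady-state CSTR mass balance: W = Q·C + k·V·C, so C = W/(Q + kV).
Q + kV = 6.564e+07 + 16·8.83e+07 = 1.478e+09 m³/yr.
C = 52.3/1.478e+09 = 3.538e-08 kg/m³ = 3.538e-05 mg/L = 0.03538 µg/L.

0.0354 µg/L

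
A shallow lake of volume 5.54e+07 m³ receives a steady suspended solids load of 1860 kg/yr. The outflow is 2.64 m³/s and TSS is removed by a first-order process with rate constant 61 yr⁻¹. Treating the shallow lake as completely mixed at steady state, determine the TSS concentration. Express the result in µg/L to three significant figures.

0.537 µg/L

Outflow Q = 2.64 m³/s × 3.156e+07 s/yr = 8.331e+07 m³/yr.
Steady-state CSTR mass balance: W = Q·C + k·V·C, so C = W/(Q + kV).
Q + kV = 8.331e+07 + 61·5.54e+07 = 3.463e+09 m³/yr.
C = 1860/3.463e+09 = 5.372e-07 kg/m³ = 0.0005372 mg/L = 0.5372 µg/L.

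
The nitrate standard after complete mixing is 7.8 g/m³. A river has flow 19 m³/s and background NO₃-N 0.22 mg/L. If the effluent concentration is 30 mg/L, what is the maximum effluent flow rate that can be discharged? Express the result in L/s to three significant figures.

Mass balance at complete mixing: C_std·(Q_w + Q_r) = Q_w·C_e + Q_r·C_b.
Rearranging, Q_w = Q_r·(C_std − C_b)/(C_e − C_std) = 19·(7.8 − 0.22) / (30 − 7.8) = 6.487 m³/s.
= 6487 L/s.

6490 L/s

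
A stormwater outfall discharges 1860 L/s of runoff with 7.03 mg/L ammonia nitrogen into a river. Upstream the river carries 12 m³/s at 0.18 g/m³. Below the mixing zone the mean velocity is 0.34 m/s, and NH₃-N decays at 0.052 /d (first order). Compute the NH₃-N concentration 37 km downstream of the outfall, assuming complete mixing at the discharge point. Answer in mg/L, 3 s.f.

1860 L/s = 1.86 m³/s.
After complete mixing, C₀ = (1.86·7.03 + 12·0.18) / 13.86 = 1.099 mg/L.
Travel time t = 3.7e+04 m / 0.34 m/s = 1.088e+05 s = 1.26 d.
C = 1.099·exp(−0.052·1.26) = 1.099·0.9366 = 1.03 mg/L.

1.03 mg/L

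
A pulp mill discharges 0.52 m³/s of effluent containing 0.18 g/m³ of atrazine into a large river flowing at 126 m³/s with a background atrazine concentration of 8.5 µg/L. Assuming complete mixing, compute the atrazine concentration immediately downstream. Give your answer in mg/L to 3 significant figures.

8.5 µg/L = 0.0085 mg/L.
Conservation of mass across the mixing zone: C = (0.52·0.18 + 126·0.0085) / (0.52 + 126) = 1.165/126.5 = 0.009205 mg/L.

0.00920 mg/L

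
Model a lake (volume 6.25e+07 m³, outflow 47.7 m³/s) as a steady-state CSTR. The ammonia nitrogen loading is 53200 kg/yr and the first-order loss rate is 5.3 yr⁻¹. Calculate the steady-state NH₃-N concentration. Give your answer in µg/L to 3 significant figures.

29.0 µg/L

Outflow Q = 47.7 m³/s × 3.156e+07 s/yr = 1.505e+09 m³/yr.
Steady-state CSTR mass balance: W = Q·C + k·V·C, so C = W/(Q + kV).
Q + kV = 1.505e+09 + 5.3·6.25e+07 = 1.837e+09 m³/yr.
C = 53200/1.837e+09 = 2.897e-05 kg/m³ = 0.02897 mg/L = 28.97 µg/L.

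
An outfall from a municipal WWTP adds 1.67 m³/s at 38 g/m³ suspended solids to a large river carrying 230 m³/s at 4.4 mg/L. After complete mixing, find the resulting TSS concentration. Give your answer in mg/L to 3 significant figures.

By mass balance at complete mixing, C = (1.67·38 + 230·4.4) / (1.67 + 230) = 1075/231.7 = 4.642 mg/L.

4.64 mg/L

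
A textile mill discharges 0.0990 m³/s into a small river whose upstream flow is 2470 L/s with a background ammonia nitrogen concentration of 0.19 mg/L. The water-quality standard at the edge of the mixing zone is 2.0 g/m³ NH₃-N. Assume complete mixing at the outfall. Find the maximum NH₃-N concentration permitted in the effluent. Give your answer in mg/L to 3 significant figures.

47.2 mg/L

2470 L/s = 2.47 m³/s.
Mass balance: 2·2.569 = 0.099·Cₑ + 2.47·0.19.
Cₑ = (5.138 − 0.4693) / 0.099 = 47.16 mg/L.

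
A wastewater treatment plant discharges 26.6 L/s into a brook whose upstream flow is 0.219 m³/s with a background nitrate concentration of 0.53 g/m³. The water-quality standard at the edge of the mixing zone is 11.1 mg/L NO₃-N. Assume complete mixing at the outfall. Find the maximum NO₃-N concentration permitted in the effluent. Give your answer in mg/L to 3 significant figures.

98.1 mg/L

26.6 L/s = 0.0266 m³/s.
Mass balance: 11.1·0.2456 = 0.0266·Cₑ + 0.219·0.53.
Cₑ = (2.726 − 0.1161) / 0.0266 = 98.12 mg/L.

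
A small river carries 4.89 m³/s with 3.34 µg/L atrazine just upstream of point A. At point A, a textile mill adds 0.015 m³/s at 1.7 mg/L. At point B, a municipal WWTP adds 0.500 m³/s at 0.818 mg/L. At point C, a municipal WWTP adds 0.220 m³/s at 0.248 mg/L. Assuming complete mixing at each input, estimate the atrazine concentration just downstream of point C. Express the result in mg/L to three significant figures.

0.0898 mg/L

3.34 µg/L = 0.00334 mg/L.
After input A: C = (4.89·0.00334 + 0.015·1.7) / 4.905 = 0.008529 mg/L.
After input B: C = (4.905·0.008529 + 0.5·0.818) / 5.405 = 0.08341 mg/L.
After input C: C = (5.405·0.08341 + 0.22·0.248) / 5.625 = 0.08985 mg/L.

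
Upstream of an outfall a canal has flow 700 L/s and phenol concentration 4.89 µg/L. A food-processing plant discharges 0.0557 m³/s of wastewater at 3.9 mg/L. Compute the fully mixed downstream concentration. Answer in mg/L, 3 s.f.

700 L/s = 0.7 m³/s.
4.89 µg/L = 0.00489 mg/L.
Conservation of mass across the mixing zone: C = (0.0557·3.9 + 0.7·0.00489) / (0.0557 + 0.7) = 0.2207/0.7557 = 0.292 mg/L.

0.292 mg/L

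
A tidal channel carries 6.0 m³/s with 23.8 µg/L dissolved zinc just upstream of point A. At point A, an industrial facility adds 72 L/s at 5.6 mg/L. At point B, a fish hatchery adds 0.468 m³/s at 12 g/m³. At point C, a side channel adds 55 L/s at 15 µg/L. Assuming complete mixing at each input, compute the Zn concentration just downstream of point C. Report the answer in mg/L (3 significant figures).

23.8 µg/L = 0.0238 mg/L.
72 L/s = 0.072 m³/s.
After input A: C = (6·0.0238 + 0.072·5.6) / 6.072 = 0.08992 mg/L.
After input B: C = (6.072·0.08992 + 0.468·12) / 6.54 = 0.9422 mg/L.
55 L/s = 0.055 m³/s.
15 µg/L = 0.015 mg/L.
After input C: C = (6.54·0.9422 + 0.055·0.015) / 6.595 = 0.9345 mg/L.

0.934 mg/L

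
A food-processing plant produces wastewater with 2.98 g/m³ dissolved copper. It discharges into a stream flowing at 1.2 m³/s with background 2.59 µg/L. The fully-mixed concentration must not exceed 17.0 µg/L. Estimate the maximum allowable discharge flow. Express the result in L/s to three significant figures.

5.84 L/s

2.59 µg/L = 0.00259 mg/L.
17.0 µg/L = 0.017 mg/L.
Mass balance at complete mixing: C_std·(Q_w + Q_r) = Q_w·C_e + Q_r·C_b.
Rearranging, Q_w = Q_r·(C_std − C_b)/(C_e − C_std) = 1.2·(0.017 − 0.00259) / (2.98 − 0.017) = 0.005836 m³/s.
= 5.836 L/s.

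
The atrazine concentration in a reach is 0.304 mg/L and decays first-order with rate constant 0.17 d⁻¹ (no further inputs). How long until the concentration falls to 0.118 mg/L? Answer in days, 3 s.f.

5.57 d

t = ln(C₀/C)/k = ln(0.304/0.118)/0.17 = 0.9463/0.17 = 5.567 d.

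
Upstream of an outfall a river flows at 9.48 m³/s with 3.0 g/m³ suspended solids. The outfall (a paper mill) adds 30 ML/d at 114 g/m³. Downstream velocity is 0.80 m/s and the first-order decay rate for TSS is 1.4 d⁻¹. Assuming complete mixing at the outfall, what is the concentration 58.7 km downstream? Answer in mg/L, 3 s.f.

30 ML/d = 0.3472 m³/s.
After complete mixing, C₀ = (0.3472·114 + 9.48·3) / 9.827 = 6.922 mg/L.
Travel time t = 5.87e+04 m / 0.80 m/s = 7.338e+04 s = 0.8492 d.
C = 6.922·exp(−1.4·0.8492) = 6.922·0.3045 = 2.108 mg/L.

2.11 mg/L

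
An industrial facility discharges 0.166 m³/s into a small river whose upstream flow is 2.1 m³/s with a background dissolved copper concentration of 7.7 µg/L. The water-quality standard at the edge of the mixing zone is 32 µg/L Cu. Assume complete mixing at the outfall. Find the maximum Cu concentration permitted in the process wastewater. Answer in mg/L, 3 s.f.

7.7 µg/L = 0.0077 mg/L.
32 µg/L = 0.032 mg/L.
Mass balance: 0.032·2.266 = 0.166·Cₑ + 2.1·0.0077.
Cₑ = (0.07251 − 0.01617) / 0.166 = 0.3394 mg/L.

0.339 mg/L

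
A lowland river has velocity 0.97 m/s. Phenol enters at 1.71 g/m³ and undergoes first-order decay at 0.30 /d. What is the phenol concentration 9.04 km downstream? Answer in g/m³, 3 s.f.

Travel time t = 9.04 km / 0.97 m/s = 9040/0.97 = 9320 s = 0.1079 d.
First-order decay: C = 1.71·exp(−0.30·0.1079) = 1.71·0.9682 = 1.656 g/m³.

1.66 g/m³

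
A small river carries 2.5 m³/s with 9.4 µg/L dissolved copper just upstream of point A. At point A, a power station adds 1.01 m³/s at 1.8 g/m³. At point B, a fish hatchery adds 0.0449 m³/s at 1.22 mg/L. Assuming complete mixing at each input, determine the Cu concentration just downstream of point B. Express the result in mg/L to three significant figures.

9.4 µg/L = 0.0094 mg/L.
After input A: C = (2.5·0.0094 + 1.01·1.8) / 3.51 = 0.5246 mg/L.
After input B: C = (3.51·0.5246 + 0.0449·1.22) / 3.555 = 0.5334 mg/L.

0.533 mg/L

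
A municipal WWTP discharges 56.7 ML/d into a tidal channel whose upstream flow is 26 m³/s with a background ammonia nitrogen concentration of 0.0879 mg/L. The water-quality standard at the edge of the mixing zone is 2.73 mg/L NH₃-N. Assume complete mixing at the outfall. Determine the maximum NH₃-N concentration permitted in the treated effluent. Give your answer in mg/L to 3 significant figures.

107 mg/L

56.7 ML/d = 0.6562 m³/s.
Mass balance: 2.73·26.66 = 0.6562·Cₑ + 26·0.0879.
Cₑ = (72.77 − 2.285) / 0.6562 = 107.4 mg/L.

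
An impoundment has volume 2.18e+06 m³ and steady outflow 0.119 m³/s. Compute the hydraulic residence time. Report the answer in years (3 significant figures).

Q = 0.119 m³/s × 3.156e+07 s/yr = 3.755e+06 m³/yr.
Hydraulic residence time τ = V/Q = 2.18e+06/3.755e+06 = 0.5805 yr.

0.581 yr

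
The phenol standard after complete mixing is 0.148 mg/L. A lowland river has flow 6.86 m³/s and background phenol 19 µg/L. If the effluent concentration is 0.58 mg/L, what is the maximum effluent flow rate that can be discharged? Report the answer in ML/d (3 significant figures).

19 µg/L = 0.019 mg/L.
Mass balance at complete mixing: C_std·(Q_w + Q_r) = Q_w·C_e + Q_r·C_b.
Rearranging, Q_w = Q_r·(C_std − C_b)/(C_e − C_std) = 6.86·(0.148 − 0.019) / (0.58 − 0.148) = 2.048 m³/s.
= 177 ML/d.

177 ML/d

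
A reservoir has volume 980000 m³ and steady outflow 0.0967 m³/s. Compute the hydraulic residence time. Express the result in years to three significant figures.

0.321 yr

Q = 0.0967 m³/s × 3.156e+07 s/yr = 3.052e+06 m³/yr.
Hydraulic residence time τ = V/Q = 980000/3.052e+06 = 0.3211 yr.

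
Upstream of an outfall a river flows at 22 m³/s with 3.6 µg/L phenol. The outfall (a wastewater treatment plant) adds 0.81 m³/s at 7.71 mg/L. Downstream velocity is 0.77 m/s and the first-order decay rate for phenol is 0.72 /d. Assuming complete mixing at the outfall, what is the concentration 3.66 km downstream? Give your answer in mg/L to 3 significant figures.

3.6 µg/L = 0.0036 mg/L.
After complete mixing, C₀ = (0.81·7.71 + 22·0.0036) / 22.81 = 0.2773 mg/L.
Travel time t = 3660 m / 0.77 m/s = 4753 s = 0.05501 d.
C = 0.2773·exp(−0.72·0.05501) = 0.2773·0.9612 = 0.2665 mg/L.

0.266 mg/L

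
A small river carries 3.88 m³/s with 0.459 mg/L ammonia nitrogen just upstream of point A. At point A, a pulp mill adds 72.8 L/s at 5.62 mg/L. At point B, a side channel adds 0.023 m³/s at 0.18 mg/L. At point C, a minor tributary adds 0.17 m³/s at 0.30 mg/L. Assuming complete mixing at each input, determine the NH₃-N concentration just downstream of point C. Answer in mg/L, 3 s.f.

72.8 L/s = 0.0728 m³/s.
After input A: C = (3.88·0.459 + 0.0728·5.62) / 3.953 = 0.5541 mg/L.
After input B: C = (3.953·0.5541 + 0.023·0.18) / 3.976 = 0.5519 mg/L.
After input C: C = (3.976·0.5519 + 0.17·0.3) / 4.146 = 0.5416 mg/L.

0.542 mg/L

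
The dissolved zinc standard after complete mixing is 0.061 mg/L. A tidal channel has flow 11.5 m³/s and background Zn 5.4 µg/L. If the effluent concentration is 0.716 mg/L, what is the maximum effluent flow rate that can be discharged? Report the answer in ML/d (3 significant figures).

84.3 ML/d

5.4 µg/L = 0.0054 mg/L.
Mass balance at complete mixing: C_std·(Q_w + Q_r) = Q_w·C_e + Q_r·C_b.
Rearranging, Q_w = Q_r·(C_std − C_b)/(C_e − C_std) = 11.5·(0.061 − 0.0054) / (0.716 − 0.061) = 0.9762 m³/s.
= 84.34 ML/d.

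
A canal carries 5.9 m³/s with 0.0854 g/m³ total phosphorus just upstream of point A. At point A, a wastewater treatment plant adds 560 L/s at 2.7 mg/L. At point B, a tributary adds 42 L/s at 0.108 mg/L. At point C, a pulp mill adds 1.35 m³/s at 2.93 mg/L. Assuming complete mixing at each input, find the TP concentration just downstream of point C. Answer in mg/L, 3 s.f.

560 L/s = 0.56 m³/s.
After input A: C = (5.9·0.0854 + 0.56·2.7) / 6.46 = 0.3121 mg/L.
42 L/s = 0.042 m³/s.
After input B: C = (6.46·0.3121 + 0.042·0.108) / 6.502 = 0.3107 mg/L.
After input C: C = (6.502·0.3107 + 1.35·2.93) / 7.852 = 0.7611 mg/L.

0.761 mg/L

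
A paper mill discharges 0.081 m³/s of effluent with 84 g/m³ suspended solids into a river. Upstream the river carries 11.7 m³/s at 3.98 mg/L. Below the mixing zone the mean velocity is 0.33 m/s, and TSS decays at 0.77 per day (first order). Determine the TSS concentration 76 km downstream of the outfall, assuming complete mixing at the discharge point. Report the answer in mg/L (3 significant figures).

After complete mixing, C₀ = (0.081·84 + 11.7·3.98) / 11.78 = 4.53 mg/L.
Travel time t = 7.6e+04 m / 0.33 m/s = 2.303e+05 s = 2.666 d.
C = 4.53·exp(−0.77·2.666) = 4.53·0.1284 = 0.5818 mg/L.

0.582 mg/L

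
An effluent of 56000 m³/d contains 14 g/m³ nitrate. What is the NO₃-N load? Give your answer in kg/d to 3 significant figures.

56000 m³/d = 0.6481 m³/s.
Mass flux = Q·C = 0.6481 m³/s × 14 g/m³ = 9.074 g/s.
= 9.074 g/s × 86.4 = 784 kg/d.

784 kg/d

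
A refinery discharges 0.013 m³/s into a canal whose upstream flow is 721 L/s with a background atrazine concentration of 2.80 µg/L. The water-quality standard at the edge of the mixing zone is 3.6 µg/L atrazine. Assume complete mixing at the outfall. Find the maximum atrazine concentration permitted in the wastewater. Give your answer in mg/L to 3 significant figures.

0.0480 mg/L

721 L/s = 0.721 m³/s.
2.80 µg/L = 0.0028 mg/L.
3.6 µg/L = 0.0036 mg/L.
Mass balance: 0.0036·0.734 = 0.013·Cₑ + 0.721·0.0028.
Cₑ = (0.002642 − 0.002019) / 0.013 = 0.04797 mg/L.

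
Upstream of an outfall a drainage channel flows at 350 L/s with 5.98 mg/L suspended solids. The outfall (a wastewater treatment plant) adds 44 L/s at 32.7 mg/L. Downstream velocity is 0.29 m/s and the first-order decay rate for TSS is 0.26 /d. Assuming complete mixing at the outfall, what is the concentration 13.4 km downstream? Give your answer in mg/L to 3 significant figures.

44 L/s = 0.044 m³/s.
350 L/s = 0.35 m³/s.
After complete mixing, C₀ = (0.044·32.7 + 0.35·5.98) / 0.394 = 8.964 mg/L.
Travel time t = 1.34e+04 m / 0.29 m/s = 4.621e+04 s = 0.5348 d.
C = 8.964·exp(−0.26·0.5348) = 8.964·0.8702 = 7.8 mg/L.

7.80 mg/L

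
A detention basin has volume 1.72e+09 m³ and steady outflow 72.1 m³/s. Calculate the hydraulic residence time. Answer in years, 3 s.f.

Q = 72.1 m³/s × 3.156e+07 s/yr = 2.275e+09 m³/yr.
Hydraulic residence time τ = V/Q = 1.72e+09/2.275e+09 = 0.7559 yr.

0.756 yr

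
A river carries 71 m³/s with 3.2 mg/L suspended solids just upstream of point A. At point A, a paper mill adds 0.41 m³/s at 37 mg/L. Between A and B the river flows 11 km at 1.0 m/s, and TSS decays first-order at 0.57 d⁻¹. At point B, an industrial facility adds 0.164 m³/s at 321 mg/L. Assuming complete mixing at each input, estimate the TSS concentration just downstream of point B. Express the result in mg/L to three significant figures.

3.88 mg/L

After input A: C = (71·3.2 + 0.41·37) / 71.41 = 3.394 mg/L.
Over the 11 km reach to input B (t = 1.1e+04 s = 0.1273 d), decay gives C = 3.394·exp(−0.57·0.1273) = 3.156 mg/L.
After input B: C = (71.41·3.156 + 0.164·321) / 71.57 = 3.885 mg/L.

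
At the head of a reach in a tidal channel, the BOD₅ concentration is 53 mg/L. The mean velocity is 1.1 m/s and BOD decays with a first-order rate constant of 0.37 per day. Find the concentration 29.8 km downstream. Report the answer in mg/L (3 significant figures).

Travel time t = 29.8 km / 1.1 m/s = 2.98e+04/1.1 = 2.709e+04 s = 0.3136 d.
First-order decay: C = 53·exp(−0.37·0.3136) = 53·0.8905 = 47.19 mg/L.

47.2 mg/L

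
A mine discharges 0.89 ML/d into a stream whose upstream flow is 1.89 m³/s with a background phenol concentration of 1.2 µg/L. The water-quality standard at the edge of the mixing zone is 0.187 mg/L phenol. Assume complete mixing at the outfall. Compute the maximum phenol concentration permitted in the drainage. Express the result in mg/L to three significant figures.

34.3 mg/L

0.89 ML/d = 0.0103 m³/s.
1.2 µg/L = 0.0012 mg/L.
Mass balance: 0.187·1.9 = 0.0103·Cₑ + 1.89·0.0012.
Cₑ = (0.3554 − 0.002268) / 0.0103 = 34.28 mg/L.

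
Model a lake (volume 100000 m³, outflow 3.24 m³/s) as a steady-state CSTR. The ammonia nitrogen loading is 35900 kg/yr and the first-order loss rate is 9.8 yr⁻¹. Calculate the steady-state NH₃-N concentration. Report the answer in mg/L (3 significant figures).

Outflow Q = 3.24 m³/s × 3.156e+07 s/yr = 1.022e+08 m³/yr.
Steady-state CSTR mass balance: W = Q·C + k·V·C, so C = W/(Q + kV).
Q + kV = 1.022e+08 + 9.8·100000 = 1.032e+08 m³/yr.
C = 35900/1.032e+08 = 0.0003478 kg/m³ = 0.3478 mg/L.

0.348 mg/L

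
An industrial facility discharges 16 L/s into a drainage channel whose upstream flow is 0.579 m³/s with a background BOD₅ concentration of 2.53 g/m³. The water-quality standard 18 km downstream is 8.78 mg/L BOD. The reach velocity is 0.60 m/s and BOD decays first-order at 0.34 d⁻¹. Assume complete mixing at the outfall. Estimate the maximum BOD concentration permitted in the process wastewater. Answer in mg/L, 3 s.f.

16 L/s = 0.016 m³/s.
Travel time to the compliance point: t = 1.8e+04/0.60 = 3e+04 s = 0.3472 d; decay factor exp(−0.34·0.3472) = 0.8886.
So the concentration just after mixing may be at most 8.78/0.8886 = 9.88 mg/L.
Mass balance: 9.88·0.595 = 0.016·Cₑ + 0.579·2.53.
Cₑ = (5.879 − 1.465) / 0.016 = 275.9 mg/L.

276 mg/L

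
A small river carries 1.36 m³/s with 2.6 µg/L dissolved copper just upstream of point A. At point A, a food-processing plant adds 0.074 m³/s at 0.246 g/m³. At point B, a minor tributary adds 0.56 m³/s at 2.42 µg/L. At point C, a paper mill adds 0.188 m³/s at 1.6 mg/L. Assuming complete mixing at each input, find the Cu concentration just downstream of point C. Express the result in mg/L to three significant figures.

2.6 µg/L = 0.0026 mg/L.
After input A: C = (1.36·0.0026 + 0.074·0.246) / 1.434 = 0.01516 mg/L.
2.42 µg/L = 0.00242 mg/L.
After input B: C = (1.434·0.01516 + 0.56·0.00242) / 1.994 = 0.01158 mg/L.
After input C: C = (1.994·0.01158 + 0.188·1.6) / 2.182 = 0.1484 mg/L.

0.148 mg/L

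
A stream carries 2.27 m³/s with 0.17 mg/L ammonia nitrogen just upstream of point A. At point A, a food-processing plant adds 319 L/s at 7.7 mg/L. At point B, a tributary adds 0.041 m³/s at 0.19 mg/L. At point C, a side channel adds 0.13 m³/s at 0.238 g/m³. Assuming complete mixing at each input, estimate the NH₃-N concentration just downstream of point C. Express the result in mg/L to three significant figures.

319 L/s = 0.319 m³/s.
After input A: C = (2.27·0.17 + 0.319·7.7) / 2.589 = 1.098 mg/L.
After input B: C = (2.589·1.098 + 0.041·0.19) / 2.63 = 1.084 mg/L.
After input C: C = (2.63·1.084 + 0.13·0.238) / 2.76 = 1.044 mg/L.

1.04 mg/L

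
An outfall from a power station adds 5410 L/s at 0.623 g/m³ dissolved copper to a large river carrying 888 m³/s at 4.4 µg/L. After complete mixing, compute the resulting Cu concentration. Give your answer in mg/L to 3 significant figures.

5410 L/s = 5.41 m³/s.
4.4 µg/L = 0.0044 mg/L.
Conservation of mass across the mixing zone: C = (5.41·0.623 + 888·0.0044) / (5.41 + 888) = 7.278/893.4 = 0.008146 mg/L.

0.00815 mg/L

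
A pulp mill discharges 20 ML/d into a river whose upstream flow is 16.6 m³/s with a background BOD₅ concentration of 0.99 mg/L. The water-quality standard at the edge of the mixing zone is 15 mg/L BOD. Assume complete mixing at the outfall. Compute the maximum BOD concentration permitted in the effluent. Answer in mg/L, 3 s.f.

20 ML/d = 0.2315 m³/s.
Mass balance: 15·16.83 = 0.2315·Cₑ + 16.6·0.99.
Cₑ = (252.5 − 16.43) / 0.2315 = 1020 mg/L.

1020 mg/L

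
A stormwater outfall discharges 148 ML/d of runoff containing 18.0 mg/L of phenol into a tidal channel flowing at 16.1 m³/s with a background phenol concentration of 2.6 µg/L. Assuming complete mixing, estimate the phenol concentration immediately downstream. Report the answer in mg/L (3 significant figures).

148 ML/d = 1.713 m³/s.
2.6 µg/L = 0.0026 mg/L.
By mass balance at complete mixing, C = (1.713·18 + 16.1·0.0026) / (1.713 + 16.1) = 30.88/17.81 = 1.733 mg/L.

1.73 mg/L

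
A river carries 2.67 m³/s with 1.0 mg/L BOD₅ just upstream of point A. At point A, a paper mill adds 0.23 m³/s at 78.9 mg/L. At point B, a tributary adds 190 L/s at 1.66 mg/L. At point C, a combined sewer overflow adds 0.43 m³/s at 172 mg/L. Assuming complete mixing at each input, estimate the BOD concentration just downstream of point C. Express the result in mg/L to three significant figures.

27.0 mg/L

After input A: C = (2.67·1 + 0.23·78.9) / 2.9 = 7.178 mg/L.
190 L/s = 0.19 m³/s.
After input B: C = (2.9·7.178 + 0.19·1.66) / 3.09 = 6.839 mg/L.
After input C: C = (3.09·6.839 + 0.43·172) / 3.52 = 27.01 mg/L.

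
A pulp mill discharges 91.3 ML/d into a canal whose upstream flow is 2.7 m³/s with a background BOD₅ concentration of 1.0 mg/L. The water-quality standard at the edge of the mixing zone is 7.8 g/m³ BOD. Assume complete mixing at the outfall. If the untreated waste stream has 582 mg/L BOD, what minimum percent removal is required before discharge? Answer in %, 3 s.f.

91.3 ML/d = 1.057 m³/s.
Mass balance: 7.8·3.757 = 1.057·Cₑ + 2.7·1.
Cₑ = (29.3 − 2.7) / 1.057 = 25.17 mg/L.
Required removal = 1 − 25.17/582 = 95.67 %.

95.7 %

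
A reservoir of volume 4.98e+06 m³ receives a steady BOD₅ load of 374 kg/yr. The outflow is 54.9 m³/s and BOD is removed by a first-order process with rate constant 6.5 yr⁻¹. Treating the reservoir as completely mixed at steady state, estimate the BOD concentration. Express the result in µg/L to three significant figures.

0.212 µg/L

Outflow Q = 54.9 m³/s × 3.156e+07 s/yr = 1.733e+09 m³/yr.
Steady-state CSTR mass balance: W = Q·C + k·V·C, so C = W/(Q + kV).
Q + kV = 1.733e+09 + 6.5·4.98e+06 = 1.765e+09 m³/yr.
C = 374/1.765e+09 = 2.119e-07 kg/m³ = 0.0002119 mg/L = 0.2119 µg/L.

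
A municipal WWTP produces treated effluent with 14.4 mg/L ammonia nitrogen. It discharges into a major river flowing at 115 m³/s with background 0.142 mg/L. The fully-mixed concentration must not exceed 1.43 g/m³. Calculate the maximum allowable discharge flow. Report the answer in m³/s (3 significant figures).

11.4 m³/s

Mass balance at complete mixing: C_std·(Q_w + Q_r) = Q_w·C_e + Q_r·C_b.
Rearranging, Q_w = Q_r·(C_std − C_b)/(C_e − C_std) = 115·(1.43 − 0.142) / (14.4 − 1.43) = 11.42 m³/s.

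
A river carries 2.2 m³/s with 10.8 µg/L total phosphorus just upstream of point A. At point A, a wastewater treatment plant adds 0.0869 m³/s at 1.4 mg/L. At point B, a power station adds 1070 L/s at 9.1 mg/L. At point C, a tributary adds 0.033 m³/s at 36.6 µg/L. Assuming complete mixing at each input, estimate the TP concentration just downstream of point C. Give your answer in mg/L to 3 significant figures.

10.8 µg/L = 0.0108 mg/L.
After input A: C = (2.2·0.0108 + 0.0869·1.4) / 2.287 = 0.06359 mg/L.
1070 L/s = 1.07 m³/s.
After input B: C = (2.287·0.06359 + 1.07·9.1) / 3.357 = 2.944 mg/L.
36.6 µg/L = 0.0366 mg/L.
After input C: C = (3.357·2.944 + 0.033·0.0366) / 3.39 = 2.916 mg/L.

2.92 mg/L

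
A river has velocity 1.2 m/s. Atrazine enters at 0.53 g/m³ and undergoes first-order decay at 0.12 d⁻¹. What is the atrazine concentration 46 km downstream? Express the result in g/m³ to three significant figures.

0.503 g/m³

Travel time t = 46 km / 1.2 m/s = 4.6e+04/1.2 = 3.833e+04 s = 0.4437 d.
First-order decay: C = 0.53·exp(−0.12·0.4437) = 0.53·0.9482 = 0.5025 g/m³.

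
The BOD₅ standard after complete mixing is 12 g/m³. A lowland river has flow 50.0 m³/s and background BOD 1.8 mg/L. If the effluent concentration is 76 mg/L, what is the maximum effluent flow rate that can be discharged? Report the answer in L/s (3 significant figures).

Mass balance at complete mixing: C_std·(Q_w + Q_r) = Q_w·C_e + Q_r·C_b.
Rearranging, Q_w = Q_r·(C_std − C_b)/(C_e − C_std) = 50.0·(12 − 1.8) / (76 − 12) = 7.969 m³/s.
= 7969 L/s.

7970 L/s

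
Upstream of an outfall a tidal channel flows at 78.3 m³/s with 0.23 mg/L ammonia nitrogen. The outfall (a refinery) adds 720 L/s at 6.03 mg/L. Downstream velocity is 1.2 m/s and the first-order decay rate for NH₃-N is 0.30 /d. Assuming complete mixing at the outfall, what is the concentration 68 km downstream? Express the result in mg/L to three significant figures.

0.232 mg/L

720 L/s = 0.72 m³/s.
After complete mixing, C₀ = (0.72·6.03 + 78.3·0.23) / 79.02 = 0.2828 mg/L.
Travel time t = 6.8e+04 m / 1.2 m/s = 5.667e+04 s = 0.6559 d.
C = 0.2828·exp(−0.30·0.6559) = 0.2828·0.8214 = 0.2323 mg/L.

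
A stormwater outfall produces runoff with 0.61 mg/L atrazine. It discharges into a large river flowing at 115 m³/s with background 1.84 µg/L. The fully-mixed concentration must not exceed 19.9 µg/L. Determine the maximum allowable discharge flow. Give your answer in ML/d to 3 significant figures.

304 ML/d

1.84 µg/L = 0.00184 mg/L.
19.9 µg/L = 0.0199 mg/L.
Mass balance at complete mixing: C_std·(Q_w + Q_r) = Q_w·C_e + Q_r·C_b.
Rearranging, Q_w = Q_r·(C_std − C_b)/(C_e − C_std) = 115·(0.0199 − 0.00184) / (0.61 − 0.0199) = 3.52 m³/s.
= 304.1 ML/d.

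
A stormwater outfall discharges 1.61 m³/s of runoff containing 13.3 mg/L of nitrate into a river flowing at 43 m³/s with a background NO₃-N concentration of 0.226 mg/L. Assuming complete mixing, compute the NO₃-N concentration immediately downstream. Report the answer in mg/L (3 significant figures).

0.698 mg/L

By mass balance at complete mixing, C = (1.61·13.3 + 43·0.226) / (1.61 + 43) = 31.13/44.61 = 0.6978 mg/L.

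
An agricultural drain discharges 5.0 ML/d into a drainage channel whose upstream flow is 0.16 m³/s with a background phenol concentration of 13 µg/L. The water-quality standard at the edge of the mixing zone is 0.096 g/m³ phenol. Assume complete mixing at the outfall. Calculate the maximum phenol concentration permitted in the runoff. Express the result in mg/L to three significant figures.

0.325 mg/L

5.0 ML/d = 0.05787 m³/s.
13 µg/L = 0.013 mg/L.
Mass balance: 0.096·0.2179 = 0.05787·Cₑ + 0.16·0.013.
Cₑ = (0.02092 − 0.00208) / 0.05787 = 0.3255 mg/L.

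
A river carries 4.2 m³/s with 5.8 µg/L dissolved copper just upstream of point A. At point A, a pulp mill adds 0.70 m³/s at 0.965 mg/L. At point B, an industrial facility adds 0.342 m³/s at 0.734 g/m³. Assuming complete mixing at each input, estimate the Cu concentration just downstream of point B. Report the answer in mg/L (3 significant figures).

0.181 mg/L

5.8 µg/L = 0.0058 mg/L.
After input A: C = (4.2·0.0058 + 0.7·0.965) / 4.9 = 0.1428 mg/L.
After input B: C = (4.9·0.1428 + 0.342·0.734) / 5.242 = 0.1814 mg/L.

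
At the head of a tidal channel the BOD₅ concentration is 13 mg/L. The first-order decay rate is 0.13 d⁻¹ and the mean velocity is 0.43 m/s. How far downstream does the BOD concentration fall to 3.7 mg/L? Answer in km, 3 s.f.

From C = C₀·e^(−kt), t = ln(C₀/C)/k = ln(13/3.7)/0.13 = 1.257/0.13 = 9.666 d.
Distance = v·t = 0.43 m/s × 8.352e+05 s = 3.591e+05 m = 359.1 km.

359 km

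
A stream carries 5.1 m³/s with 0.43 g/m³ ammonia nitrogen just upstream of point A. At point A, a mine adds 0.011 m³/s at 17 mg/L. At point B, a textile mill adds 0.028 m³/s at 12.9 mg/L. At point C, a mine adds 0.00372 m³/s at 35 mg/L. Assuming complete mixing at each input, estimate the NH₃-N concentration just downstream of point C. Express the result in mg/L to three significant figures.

After input A: C = (5.1·0.43 + 0.011·17) / 5.111 = 0.4657 mg/L.
After input B: C = (5.111·0.4657 + 0.028·12.9) / 5.139 = 0.5334 mg/L.
After input C: C = (5.139·0.5334 + 0.00372·35) / 5.143 = 0.5583 mg/L.

0.558 mg/L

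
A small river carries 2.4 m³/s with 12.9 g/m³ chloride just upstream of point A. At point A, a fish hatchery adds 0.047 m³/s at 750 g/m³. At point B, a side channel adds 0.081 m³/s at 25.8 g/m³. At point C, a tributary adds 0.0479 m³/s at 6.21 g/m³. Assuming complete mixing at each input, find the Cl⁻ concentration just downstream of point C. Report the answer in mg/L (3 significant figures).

26.6 mg/L

After input A: C = (2.4·12.9 + 0.047·750) / 2.447 = 27.06 mg/L.
After input B: C = (2.447·27.06 + 0.081·25.8) / 2.528 = 27.02 mg/L.
After input C: C = (2.528·27.02 + 0.0479·6.21) / 2.576 = 26.63 mg/L.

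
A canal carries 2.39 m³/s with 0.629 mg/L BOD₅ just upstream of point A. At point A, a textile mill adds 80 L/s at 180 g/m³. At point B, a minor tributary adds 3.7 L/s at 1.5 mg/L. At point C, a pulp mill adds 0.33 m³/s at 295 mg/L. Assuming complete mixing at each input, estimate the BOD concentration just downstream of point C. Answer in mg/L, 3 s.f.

80 L/s = 0.08 m³/s.
After input A: C = (2.39·0.629 + 0.08·180) / 2.47 = 6.439 mg/L.
3.7 L/s = 0.0037 m³/s.
After input B: C = (2.47·6.439 + 0.0037·1.5) / 2.474 = 6.431 mg/L.
After input C: C = (2.474·6.431 + 0.33·295) / 2.804 = 40.4 mg/L.

40.4 mg/L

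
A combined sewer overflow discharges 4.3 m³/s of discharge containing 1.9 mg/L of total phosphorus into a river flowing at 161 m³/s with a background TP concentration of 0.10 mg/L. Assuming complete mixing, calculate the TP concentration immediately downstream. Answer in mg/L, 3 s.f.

0.147 mg/L

By mass balance at complete mixing, C = (4.3·1.9 + 161·0.1) / (4.3 + 161) = 24.27/165.3 = 0.1468 mg/L.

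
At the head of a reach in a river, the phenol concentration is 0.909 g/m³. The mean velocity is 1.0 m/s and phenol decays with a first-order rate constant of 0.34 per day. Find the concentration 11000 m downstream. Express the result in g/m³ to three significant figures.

Travel time t = 11000 m / 1.0 m/s = 1.1e+04/1.0 = 1.1e+04 s = 0.1273 d.
First-order decay: C = 0.909·exp(−0.34·0.1273) = 0.909·0.9576 = 0.8705 g/m³.

0.870 g/m³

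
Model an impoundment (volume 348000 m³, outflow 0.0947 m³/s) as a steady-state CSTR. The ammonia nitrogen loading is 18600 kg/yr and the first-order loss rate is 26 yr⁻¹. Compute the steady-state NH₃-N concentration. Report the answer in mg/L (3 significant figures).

1.55 mg/L

Outflow Q = 0.0947 m³/s × 3.156e+07 s/yr = 2.989e+06 m³/yr.
Steady-state CSTR mass balance: W = Q·C + k·V·C, so C = W/(Q + kV).
Q + kV = 2.989e+06 + 26·348000 = 1.204e+07 m³/yr.
C = 18600/1.204e+07 = 0.001545 kg/m³ = 1.545 mg/L.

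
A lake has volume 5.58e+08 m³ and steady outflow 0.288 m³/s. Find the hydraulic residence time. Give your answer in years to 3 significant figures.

61.4 yr

Q = 0.288 m³/s × 3.156e+07 s/yr = 9.089e+06 m³/yr.
Hydraulic residence time τ = V/Q = 5.58e+08/9.089e+06 = 61.4 yr.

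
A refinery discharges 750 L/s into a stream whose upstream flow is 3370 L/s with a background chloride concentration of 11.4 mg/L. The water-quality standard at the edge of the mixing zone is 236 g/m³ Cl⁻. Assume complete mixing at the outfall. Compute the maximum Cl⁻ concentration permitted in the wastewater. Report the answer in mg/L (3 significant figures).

750 L/s = 0.75 m³/s.
3370 L/s = 3.37 m³/s.
Mass balance: 236·4.12 = 0.75·Cₑ + 3.37·11.4.
Cₑ = (972.3 − 38.42) / 0.75 = 1245 mg/L.

1250 mg/L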